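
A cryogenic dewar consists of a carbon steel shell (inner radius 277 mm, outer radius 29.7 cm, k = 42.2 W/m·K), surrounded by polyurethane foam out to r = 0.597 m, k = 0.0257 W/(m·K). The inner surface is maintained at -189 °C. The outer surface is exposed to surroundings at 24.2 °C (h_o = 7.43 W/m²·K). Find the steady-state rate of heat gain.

Resistance network (inner→outer):
  R_carbon steel = (1/0.277 − 1/0.297)/(4πk) = 0.2431/(4π·42.2) = 4.584×10^-4 K/W
  R_polyurethane foam = (1/0.297 − 1/0.597)/(4πk) = 1.692/(4π·0.0257) = 5.239 K/W
  R_conv,out = 1/(4πr²h) = 1/(4π·0.597²·7.43) = 0.03005 K/W
ΣR = 4.584×10^-4 + 5.239 + 0.03005 = 5.270 K/W
Q = ΔT/ΣR = (-189 °C − 24.2 °C)/5.270 = -40.5 W
(Negative Q ⇒ heat flows inward; heat gain = 40.5 W.)

Q = 40.5 W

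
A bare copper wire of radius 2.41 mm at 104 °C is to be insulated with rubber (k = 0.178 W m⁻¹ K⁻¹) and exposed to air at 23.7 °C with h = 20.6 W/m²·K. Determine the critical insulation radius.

r_cr = 0.864 cm

For a cylinder, r_cr = k_ins/h = 0.178/20.6 = 0.00864 m = 0.864 cm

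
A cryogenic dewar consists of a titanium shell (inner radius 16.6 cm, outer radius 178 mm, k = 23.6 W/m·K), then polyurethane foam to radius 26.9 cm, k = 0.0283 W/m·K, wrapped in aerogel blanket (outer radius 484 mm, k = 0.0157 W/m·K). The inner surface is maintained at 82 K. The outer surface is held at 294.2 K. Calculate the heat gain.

Q = 15.5 W

Treat each layer as a resistance in series:
  R_titanium = (1/0.166 − 1/0.178)/(4πk) = 0.4061/(4π·23.6) = 0.001369 K/W
  R_polyurethane foam = (1/0.178 − 1/0.269)/(4πk) = 1.901/(4π·0.0283) = 5.344 K/W
  R_aerogel blanket = (1/0.269 − 1/0.484)/(4πk) = 1.651/(4π·0.0157) = 8.370 K/W
ΣR = 0.001369 + 5.344 + 8.370 = 13.72 K/W
Q = ΔT/ΣR = (82 K − 294.2 K)/13.72 = -15.5 W
(Negative Q ⇒ heat flows inward; heat gain = 15.5 W.)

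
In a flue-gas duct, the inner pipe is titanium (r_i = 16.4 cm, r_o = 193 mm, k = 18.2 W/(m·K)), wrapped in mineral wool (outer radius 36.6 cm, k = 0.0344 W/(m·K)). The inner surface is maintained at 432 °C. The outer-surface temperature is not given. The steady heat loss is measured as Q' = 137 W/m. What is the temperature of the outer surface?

T_out = 26.2 °C

Sum the resistances:
  R'_titanium = ln(0.193/0.164)/(2πk) = 0.1628/(2π·18.2) = 0.001424 m·K/W
  R'_mineral wool = ln(0.366/0.193)/(2πk) = 0.6399/(2π·0.0344) = 2.961 m·K/W
ΣR = 2.962 m·K/W
ΔT = Q'·ΣR = 137 × 2.962 = 405.8 K
Heat flows outward, so T_out = T_in − ΔT = 432 − 405.8 = 26.2 °C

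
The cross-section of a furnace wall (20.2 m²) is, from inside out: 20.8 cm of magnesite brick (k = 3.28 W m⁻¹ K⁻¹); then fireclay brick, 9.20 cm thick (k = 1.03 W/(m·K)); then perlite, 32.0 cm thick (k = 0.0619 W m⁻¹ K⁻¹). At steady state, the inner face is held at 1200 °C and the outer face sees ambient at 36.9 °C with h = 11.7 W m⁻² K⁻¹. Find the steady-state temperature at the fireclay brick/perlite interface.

T = 1167 °C

Series thermal resistances, inner to outer:
  R_magnesite brick = L/(kA) = 0.208/(3.28·20.2) = 0.003139 K/W
  R_fireclay brick = L/(kA) = 0.0920/(1.03·20.2) = 0.004422 K/W
  R_perlite = L/(kA) = 0.320/(0.0619·20.2) = 0.2559 K/W
  R_conv,out = 1/(hA) = 1/(11.7·20.2) = 0.004231 K/W
ΣR = 0.003139 + 0.004422 + 0.2559 + 0.004231 = 0.2677 K/W
Q = ΔT/ΣR = (1200 °C − 36.9 °C)/0.2677 = 4345 W
From the inner boundary to the fireclay brick/perlite interface, ΣR_partial = 0.007561 K/W.
T_interface = T_in − Q·ΣR_partial = 1200 °C − (4345)(0.007561) = 1167 °C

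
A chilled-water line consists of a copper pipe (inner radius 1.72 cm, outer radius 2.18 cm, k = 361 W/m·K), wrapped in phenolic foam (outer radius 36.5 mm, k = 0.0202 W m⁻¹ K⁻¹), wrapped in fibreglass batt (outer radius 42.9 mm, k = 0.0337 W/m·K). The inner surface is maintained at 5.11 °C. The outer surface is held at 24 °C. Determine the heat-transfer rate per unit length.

Q' = 3.92 W/m

Series thermal resistances, inner to outer:
  R'_copper = ln(0.0218/0.0172)/(2πk) = 0.2370/(2π·361) = 1.045×10^-4 m·K/W
  R'_phenolic foam = ln(0.0365/0.0218)/(2πk) = 0.5154/(2π·0.0202) = 4.061 m·K/W
  R'_fibreglass batt = ln(0.0429/0.0365)/(2πk) = 0.1616/(2π·0.0337) = 0.7630 m·K/W
ΣR = 1.045×10^-4 + 4.061 + 0.7630 = 4.824 m·K/W
Q' = ΔT/ΣR = (5.11 °C − 24 °C)/4.824 = -3.92 W/m
(Negative Q' ⇒ heat flows inward; heat gain = 3.92 W/m.)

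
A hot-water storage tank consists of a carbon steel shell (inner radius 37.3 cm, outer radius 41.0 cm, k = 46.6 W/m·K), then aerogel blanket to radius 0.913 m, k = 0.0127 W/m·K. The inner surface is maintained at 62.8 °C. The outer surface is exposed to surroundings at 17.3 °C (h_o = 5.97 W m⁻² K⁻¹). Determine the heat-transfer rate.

Q = 5.39 W

Series thermal resistances, inner to outer:
  R_carbon steel = (1/0.373 − 1/0.410)/(4πk) = 0.2419/(4π·46.6) = 4.132×10^-4 K/W
  R_aerogel blanket = (1/0.410 − 1/0.913)/(4πk) = 1.344/(4π·0.0127) = 8.420 K/W
  R_conv,out = 1/(4πr²h) = 1/(4π·0.913²·5.97) = 0.01599 K/W
ΣR = 4.132×10^-4 + 8.420 + 0.01599 = 8.436 K/W
Q = ΔT/ΣR = (62.8 °C − 17.3 °C)/8.436 = 5.39 W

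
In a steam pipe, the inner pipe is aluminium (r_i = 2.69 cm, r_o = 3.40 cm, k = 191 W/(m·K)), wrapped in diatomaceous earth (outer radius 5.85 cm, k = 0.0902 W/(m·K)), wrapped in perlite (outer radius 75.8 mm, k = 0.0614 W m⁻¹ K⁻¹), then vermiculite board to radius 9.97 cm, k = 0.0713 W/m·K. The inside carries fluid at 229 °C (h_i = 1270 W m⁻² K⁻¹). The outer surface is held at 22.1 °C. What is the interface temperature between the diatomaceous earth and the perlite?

Treat each layer as a resistance in series:
  R'_conv,in = 1/(2πr h) = 1/(2π·0.0269·1270) = 0.004659 m·K/W
  R'_aluminium = ln(0.0340/0.0269)/(2πk) = 0.2342/(2π·191) = 1.952×10^-4 m·K/W
  R'_diatomaceous earth = ln(0.0585/0.0340)/(2πk) = 0.5427/(2π·0.0902) = 0.9575 m·K/W
  R'_perlite = ln(0.0758/0.0585)/(2πk) = 0.2591/(2π·0.0614) = 0.6715 m·K/W
  R'_vermiculite board = ln(0.0997/0.0758)/(2πk) = 0.2741/(2π·0.0713) = 0.6118 m·K/W
ΣR = 0.004659 + 1.952×10^-4 + 0.9575 + 0.6715 + 0.6118 = 2.246 m·K/W
Q' = ΔT/ΣR = (229 °C − 22.1 °C)/2.246 = 92.12 W/m
From the inner boundary to the diatomaceous earth/perlite interface, ΣR_partial = 0.9624 m·K/W.
T_interface = T_in − Q'·ΣR_partial = 229 °C − (92.12)(0.9624) = 140 °C

T = 140 °C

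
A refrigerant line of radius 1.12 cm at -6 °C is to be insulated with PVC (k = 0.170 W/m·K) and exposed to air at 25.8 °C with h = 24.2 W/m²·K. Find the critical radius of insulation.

For a cylinder, r_cr = k_ins/h = 0.170/24.2 = 0.00702 m = 0.702 cm

r_cr = 0.702 cm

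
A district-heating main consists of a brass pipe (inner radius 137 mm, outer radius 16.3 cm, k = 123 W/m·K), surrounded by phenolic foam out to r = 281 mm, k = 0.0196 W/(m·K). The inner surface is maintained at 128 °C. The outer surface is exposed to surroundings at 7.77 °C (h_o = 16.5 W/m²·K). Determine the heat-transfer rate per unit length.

Treat each layer as a resistance in series:
  R'_brass = ln(0.163/0.137)/(2πk) = 0.1738/(2π·123) = 2.248×10^-4 m·K/W
  R'_phenolic foam = ln(0.281/0.163)/(2πk) = 0.5446/(2π·0.0196) = 4.422 m·K/W
  R'_conv,out = 1/(2πr h) = 1/(2π·0.281·16.5) = 0.03433 m·K/W
ΣR = 2.248×10^-4 + 4.422 + 0.03433 = 4.457 m·K/W
Q' = ΔT/ΣR = (128 °C − 7.77 °C)/4.457 = 27.0 W/m

Q' = 27.0 W/m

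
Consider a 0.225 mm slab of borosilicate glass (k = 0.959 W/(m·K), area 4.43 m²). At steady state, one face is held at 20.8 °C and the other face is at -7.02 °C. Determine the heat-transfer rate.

Q = 525 kW

Q = kA·ΔT/L = 0.959 × 4.43 × |20.8 °C − -7.02 °C| / 2.25×10^-4 = 5.25×10^5 W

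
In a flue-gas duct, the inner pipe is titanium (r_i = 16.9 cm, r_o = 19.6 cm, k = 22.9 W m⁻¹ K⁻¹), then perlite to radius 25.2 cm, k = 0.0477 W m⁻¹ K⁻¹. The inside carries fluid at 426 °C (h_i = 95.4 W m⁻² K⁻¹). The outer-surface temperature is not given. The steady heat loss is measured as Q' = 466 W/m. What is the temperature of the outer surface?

T_out = 30.2 °C

Sum the resistances:
  R'_conv,in = 1/(2πr h) = 1/(2π·0.169·95.4) = 0.009872 m·K/W
  R'_titanium = ln(0.196/0.169)/(2πk) = 0.1482/(2π·22.9) = 0.001030 m·K/W
  R'_perlite = ln(0.252/0.196)/(2πk) = 0.2513/(2π·0.0477) = 0.8385 m·K/W
ΣR = 0.8494 m·K/W
ΔT = Q'·ΣR = 466 × 0.8494 = 395.8 K
Heat flows outward, so T_out = T_in − ΔT = 426 − 395.8 = 30.2 °C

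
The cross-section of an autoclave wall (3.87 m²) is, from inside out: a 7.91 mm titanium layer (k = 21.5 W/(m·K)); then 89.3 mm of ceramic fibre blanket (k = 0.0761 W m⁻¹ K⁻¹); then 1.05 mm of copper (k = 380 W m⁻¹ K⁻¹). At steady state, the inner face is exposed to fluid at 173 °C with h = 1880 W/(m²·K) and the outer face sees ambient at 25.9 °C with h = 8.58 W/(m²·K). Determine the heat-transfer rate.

Q = 441 W

Series thermal resistances, inner to outer:
  R_conv,in = 1/(hA) = 1/(1880·3.87) = 1.374×10^-4 K/W
  R_titanium = L/(kA) = 0.00791/(21.5·3.87) = 9.507×10^-5 K/W
  R_ceramic fibre blanket = L/(kA) = 0.0893/(0.0761·3.87) = 0.3032 K/W
  R_copper = L/(kA) = 0.00105/(380·3.87) = 7.140×10^-7 K/W
  R_conv,out = 1/(hA) = 1/(8.58·3.87) = 0.03012 K/W
ΣR = 1.374×10^-4 + 9.507×10^-5 + 0.3032 + 7.140×10^-7 + 0.03012 = 0.3336 K/W
Q = ΔT/ΣR = (173 °C − 25.9 °C)/0.3336 = 441 W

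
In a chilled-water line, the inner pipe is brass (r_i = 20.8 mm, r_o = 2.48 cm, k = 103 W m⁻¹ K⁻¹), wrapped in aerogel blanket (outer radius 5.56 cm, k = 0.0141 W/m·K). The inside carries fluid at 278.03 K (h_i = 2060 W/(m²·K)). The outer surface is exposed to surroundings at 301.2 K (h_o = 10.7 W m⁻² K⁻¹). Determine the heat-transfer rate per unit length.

Q' = 2.47 W/m

Resistance network (inner→outer):
  R'_conv,in = 1/(2πr h) = 1/(2π·0.0208·2060) = 0.003714 m·K/W
  R'_brass = ln(0.0248/0.0208)/(2πk) = 0.1759/(2π·103) = 2.718×10^-4 m·K/W
  R'_aerogel blanket = ln(0.0556/0.0248)/(2πk) = 0.8073/(2π·0.0141) = 9.113 m·K/W
  R'_conv,out = 1/(2πr h) = 1/(2π·0.0556·10.7) = 0.2675 m·K/W
ΣR = 0.003714 + 2.718×10^-4 + 9.113 + 0.2675 = 9.384 m·K/W
Q' = ΔT/ΣR = (278.03 K − 301.2 K)/9.384 = -2.47 W/m
(Negative Q' ⇒ heat flows inward; heat gain = 2.47 W/m.)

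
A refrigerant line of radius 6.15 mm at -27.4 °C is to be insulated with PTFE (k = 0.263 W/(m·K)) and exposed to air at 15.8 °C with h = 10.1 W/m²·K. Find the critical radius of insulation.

For a cylinder, r_cr = k_ins/h = 0.263/10.1 = 0.0260 m = 2.60 cm

r_cr = 2.60 cm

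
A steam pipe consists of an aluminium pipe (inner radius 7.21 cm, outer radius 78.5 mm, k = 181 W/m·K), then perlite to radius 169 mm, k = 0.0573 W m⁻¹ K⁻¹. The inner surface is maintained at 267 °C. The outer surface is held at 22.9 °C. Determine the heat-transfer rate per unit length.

Q' = 115 W/m

Treat each layer as a resistance in series:
  R'_aluminium = ln(0.0785/0.0721)/(2πk) = 0.08504/(2π·181) = 7.478×10^-5 m·K/W
  R'_perlite = ln(0.169/0.0785)/(2πk) = 0.7668/(2π·0.0573) = 2.130 m·K/W
ΣR = 7.478×10^-5 + 2.130 = 2.130 m·K/W
Q' = ΔT/ΣR = (267 °C − 22.9 °C)/2.130 = 115 W/m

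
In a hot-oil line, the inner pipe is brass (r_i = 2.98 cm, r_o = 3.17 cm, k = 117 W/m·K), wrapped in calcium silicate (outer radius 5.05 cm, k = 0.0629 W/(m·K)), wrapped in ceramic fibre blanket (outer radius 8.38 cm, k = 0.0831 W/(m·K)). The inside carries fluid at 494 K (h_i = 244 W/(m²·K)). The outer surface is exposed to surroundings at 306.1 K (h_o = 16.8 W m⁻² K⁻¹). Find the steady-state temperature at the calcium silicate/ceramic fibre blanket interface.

Resistance network (inner→outer):
  R'_conv,in = 1/(2πr h) = 1/(2π·0.0298·244) = 0.02189 m·K/W
  R'_brass = ln(0.0317/0.0298)/(2πk) = 0.06181/(2π·117) = 8.408×10^-5 m·K/W
  R'_calcium silicate = ln(0.0505/0.0317)/(2πk) = 0.4657/(2π·0.0629) = 1.178 m·K/W
  R'_ceramic fibre blanket = ln(0.0838/0.0505)/(2πk) = 0.5065/(2π·0.0831) = 0.9700 m·K/W
  R'_conv,out = 1/(2πr h) = 1/(2π·0.0838·16.8) = 0.1130 m·K/W
ΣR = 0.02189 + 8.408×10^-5 + 1.178 + 0.9700 + 0.1130 = 2.283 m·K/W
Q' = ΔT/ΣR = (494 K − 306.1 K)/2.283 = 82.30 W/m
From the inner boundary to the calcium silicate/ceramic fibre blanket interface, ΣR_partial = 1.200 m·K/W.
T_interface = T_in − Q'·ΣR_partial = 494 K − (82.30)(1.200) = 395 K

T = 395 K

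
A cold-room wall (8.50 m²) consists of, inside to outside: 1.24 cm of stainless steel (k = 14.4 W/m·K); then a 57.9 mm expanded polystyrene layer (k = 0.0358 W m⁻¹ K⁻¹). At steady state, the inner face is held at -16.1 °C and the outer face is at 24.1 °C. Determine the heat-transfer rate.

Treat each layer as a resistance in series:
  R_stainless steel = L/(kA) = 0.0124/(14.4·8.50) = 1.013×10^-4 K/W
  R_expanded polystyrene = L/(kA) = 0.0579/(0.0358·8.50) = 0.1903 K/W
ΣR = 1.013×10^-4 + 0.1903 = 0.1904 K/W
Q = ΔT/ΣR = (-16.1 °C − 24.1 °C)/0.1904 = -211 W
(Negative Q ⇒ heat flows inward; heat gain = 211 W.)

Q = 211 W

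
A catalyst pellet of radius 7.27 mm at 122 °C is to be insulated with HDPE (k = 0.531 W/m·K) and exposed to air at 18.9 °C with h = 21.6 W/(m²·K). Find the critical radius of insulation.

For a sphere, r_cr = 2k_ins/h = 2·0.531/21.6 = 0.0492 m = 4.92 cm

r_cr = 4.92 cm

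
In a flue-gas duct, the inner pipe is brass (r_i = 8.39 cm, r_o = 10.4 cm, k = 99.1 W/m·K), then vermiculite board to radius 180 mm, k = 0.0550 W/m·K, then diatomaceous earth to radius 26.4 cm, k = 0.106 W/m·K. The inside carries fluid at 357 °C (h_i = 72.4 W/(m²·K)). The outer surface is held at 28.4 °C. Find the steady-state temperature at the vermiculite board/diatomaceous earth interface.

T = 115 °C

Treat each layer as a resistance in series:
  R'_conv,in = 1/(2πr h) = 1/(2π·0.0839·72.4) = 0.02620 m·K/W
  R'_brass = ln(0.104/0.0839)/(2πk) = 0.2148/(2π·99.1) = 3.449×10^-4 m·K/W
  R'_vermiculite board = ln(0.180/0.104)/(2πk) = 0.5486/(2π·0.0550) = 1.587 m·K/W
  R'_diatomaceous earth = ln(0.264/0.180)/(2πk) = 0.3830/(2π·0.106) = 0.5750 m·K/W
ΣR = 0.02620 + 3.449×10^-4 + 1.587 + 0.5750 = 2.189 m·K/W
Q' = ΔT/ΣR = (357 °C − 28.4 °C)/2.189 = 150.1 W/m
From the inner boundary to the vermiculite board/diatomaceous earth interface, ΣR_partial = 1.614 m·K/W.
T_interface = T_in − Q'·ΣR_partial = 357 °C − (150.1)(1.614) = 115 °C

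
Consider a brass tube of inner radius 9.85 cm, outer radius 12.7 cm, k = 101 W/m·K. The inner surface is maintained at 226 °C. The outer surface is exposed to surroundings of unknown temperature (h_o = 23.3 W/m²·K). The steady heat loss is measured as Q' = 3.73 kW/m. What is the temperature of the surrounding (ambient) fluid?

T_out = 23.9 °C

Series resistances:
  R'_brass = ln(0.127/0.0985)/(2πk) = 0.2541/(2π·101) = 4.005×10^-4 m·K/W
  R'_conv,out = 1/(2πr h) = 1/(2π·0.127·23.3) = 0.05378 m·K/W
ΣR = 0.05419 m·K/W
ΔT = Q'·ΣR = 3730 × 0.05419 = 202.1 K
Heat flows outward, so T_out = T_in − ΔT = 226 − 202.1 = 23.9 °C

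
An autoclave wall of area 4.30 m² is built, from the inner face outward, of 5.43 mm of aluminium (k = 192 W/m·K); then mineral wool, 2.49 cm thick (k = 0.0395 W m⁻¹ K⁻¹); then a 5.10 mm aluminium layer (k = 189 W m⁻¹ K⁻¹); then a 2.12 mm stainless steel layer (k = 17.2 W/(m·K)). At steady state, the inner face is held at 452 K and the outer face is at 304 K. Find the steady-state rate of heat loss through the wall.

Series thermal resistances, inner to outer:
  R_aluminium = L/(kA) = 0.00543/(192·4.30) = 6.577×10^-6 K/W
  R_mineral wool = L/(kA) = 0.0249/(0.0395·4.30) = 0.1466 K/W
  R_aluminium = L/(kA) = 0.00510/(189·4.30) = 6.275×10^-6 K/W
  R_stainless steel = L/(kA) = 0.00212/(17.2·4.30) = 2.866×10^-5 K/W
ΣR = 6.577×10^-6 + 0.1466 + 6.275×10^-6 + 2.866×10^-5 = 0.1466 K/W
Q = ΔT/ΣR = (452 K − 304 K)/0.1466 = 1010 W

Q = 1010 W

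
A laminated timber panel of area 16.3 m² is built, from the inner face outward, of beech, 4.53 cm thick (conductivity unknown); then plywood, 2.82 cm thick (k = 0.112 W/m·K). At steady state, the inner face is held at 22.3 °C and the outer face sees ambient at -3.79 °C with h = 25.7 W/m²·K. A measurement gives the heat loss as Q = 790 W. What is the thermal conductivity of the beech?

ΣR = ΔT/Q = |22.3 − -3.79|/790 = 0.03303 K/W
Known resistances:
  R_plywood = L/(kA) = 0.0282/(0.112·16.3) = 0.01545 K/W
  R_conv,out = 1/(hA) = 1/(25.7·16.3) = 0.002387 K/W
R_beech = ΣR − ΣR_known = 0.03303 − 0.01784 = 0.01519 K/W
L/(kA) = 0.01519 ⇒ k = 0.0453/(0.01519·16.3) = 0.183 W/m·K

k = 0.183 W/m·K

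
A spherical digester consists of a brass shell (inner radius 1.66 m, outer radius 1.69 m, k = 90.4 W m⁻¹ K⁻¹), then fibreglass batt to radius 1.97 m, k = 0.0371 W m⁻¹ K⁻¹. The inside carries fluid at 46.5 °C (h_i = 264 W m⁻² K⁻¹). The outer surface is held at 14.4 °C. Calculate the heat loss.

Q = 178 W

Resistance network (inner→outer):
  R_conv,in = 1/(4πr²h) = 1/(4π·1.66²·264) = 1.094×10^-4 K/W
  R_brass = (1/1.66 − 1/1.69)/(4πk) = 0.01069/(4π·90.4) = 9.413×10^-6 K/W
  R_fibreglass batt = (1/1.69 − 1/1.97)/(4πk) = 0.08410/(4π·0.0371) = 0.1804 K/W
ΣR = 1.094×10^-4 + 9.413×10^-6 + 0.1804 = 0.1805 K/W
Q = ΔT/ΣR = (46.5 °C − 14.4 °C)/0.1805 = 178 W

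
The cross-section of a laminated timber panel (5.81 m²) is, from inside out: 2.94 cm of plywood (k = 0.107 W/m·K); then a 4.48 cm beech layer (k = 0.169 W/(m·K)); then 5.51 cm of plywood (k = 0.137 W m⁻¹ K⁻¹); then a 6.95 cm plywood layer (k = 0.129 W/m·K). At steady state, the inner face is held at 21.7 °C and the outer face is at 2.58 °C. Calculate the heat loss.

Resistance network (inner→outer):
  R_plywood = L/(kA) = 0.0294/(0.107·5.81) = 0.04729 K/W
  R_beech = L/(kA) = 0.0448/(0.169·5.81) = 0.04563 K/W
  R_plywood = L/(kA) = 0.0551/(0.137·5.81) = 0.06922 K/W
  R_plywood = L/(kA) = 0.0695/(0.129·5.81) = 0.09273 K/W
ΣR = 0.04729 + 0.04563 + 0.06922 + 0.09273 = 0.2549 K/W
Q = ΔT/ΣR = (21.7 °C − 2.58 °C)/0.2549 = 75.0 W

Q = 75.0 W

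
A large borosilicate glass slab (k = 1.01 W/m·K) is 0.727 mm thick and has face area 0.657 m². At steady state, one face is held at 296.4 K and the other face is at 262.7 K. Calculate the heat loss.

Q = 30.8 kW

Q = kA·ΔT/L = 1.01 × 0.657 × |296.4 K − 262.7 K| / 7.27×10^-4 = 30800 W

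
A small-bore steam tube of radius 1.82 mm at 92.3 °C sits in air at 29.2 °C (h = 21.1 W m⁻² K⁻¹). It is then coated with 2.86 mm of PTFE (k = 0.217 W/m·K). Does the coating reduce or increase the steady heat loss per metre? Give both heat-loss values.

increases: 15.2 → 27.4 W/m

Critical radius for a cylinder: r_cr = k/h = 0.0103 m = 1.03 cm.
Outer radius after coating: r₂ = 0.00182 + 0.00286 = 0.00468 m.
Since r₁ < r_cr and r₂ ≤ r_cr, the coating moves toward the maximum at r_cr — heat loss rises.
Bare: R = 1/(2πr₁h) = 4.144 m·K/W; Q = 63.1/4.144 = 15.2 W/m.
Coated: R = R_cond + R_conv = 2.304 m·K/W; Q = 63.1/2.304 = 27.4 W/m.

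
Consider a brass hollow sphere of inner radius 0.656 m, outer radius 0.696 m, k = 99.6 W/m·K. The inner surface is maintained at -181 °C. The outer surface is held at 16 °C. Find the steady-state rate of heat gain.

Q = 4πk·ΔT/(1/r₁ − 1/r₂) = 4π × 99.6 × 197 / (1/0.656 − 1/0.696) = 2.81×10^6 W

Q = 2810 kW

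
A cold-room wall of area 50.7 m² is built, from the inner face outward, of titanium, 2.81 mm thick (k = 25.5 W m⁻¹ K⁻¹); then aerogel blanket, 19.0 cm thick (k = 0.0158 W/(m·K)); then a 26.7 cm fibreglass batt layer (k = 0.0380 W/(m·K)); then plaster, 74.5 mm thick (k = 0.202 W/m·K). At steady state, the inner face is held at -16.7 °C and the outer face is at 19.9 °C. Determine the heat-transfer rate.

Q = 95.5 W

Treat each layer as a resistance in series:
  R_titanium = L/(kA) = 0.00281/(25.5·50.7) = 2.173×10^-6 K/W
  R_aerogel blanket = L/(kA) = 0.190/(0.0158·50.7) = 0.2372 K/W
  R_fibreglass batt = L/(kA) = 0.267/(0.0380·50.7) = 0.1386 K/W
  R_plaster = L/(kA) = 0.0745/(0.202·50.7) = 0.007274 K/W
ΣR = 2.173×10^-6 + 0.2372 + 0.1386 + 0.007274 = 0.3831 K/W
Q = ΔT/ΣR = (-16.7 °C − 19.9 °C)/0.3831 = -95.5 W
(Negative Q ⇒ heat flows inward; heat gain = 95.5 W.)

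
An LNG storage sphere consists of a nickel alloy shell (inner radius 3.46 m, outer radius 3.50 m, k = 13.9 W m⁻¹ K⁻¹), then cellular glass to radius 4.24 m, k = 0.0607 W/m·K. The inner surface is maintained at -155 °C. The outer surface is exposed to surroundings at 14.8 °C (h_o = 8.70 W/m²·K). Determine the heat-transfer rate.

Series thermal resistances, inner to outer:
  R_nickel alloy = (1/3.46 − 1/3.50)/(4πk) = 0.003303/(4π·13.9) = 1.891×10^-5 K/W
  R_cellular glass = (1/3.50 − 1/4.24)/(4πk) = 0.04987/(4π·0.0607) = 0.06537 K/W
  R_conv,out = 1/(4πr²h) = 1/(4π·4.24²·8.70) = 5.088×10^-4 K/W
ΣR = 1.891×10^-5 + 0.06537 + 5.088×10^-4 = 0.06590 K/W
Q = ΔT/ΣR = (-155 °C − 14.8 °C)/0.06590 = -2580 W
(Negative Q ⇒ heat flows inward; heat gain = 2580 W.)

Q = 2.58 kW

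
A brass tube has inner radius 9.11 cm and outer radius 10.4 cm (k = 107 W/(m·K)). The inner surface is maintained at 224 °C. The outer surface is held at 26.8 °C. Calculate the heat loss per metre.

Q' = 1000 kW/m

Q' = 2πk·ΔT/ln(r₂/r₁) = 2π × 107 × 197.2 / ln(0.104/0.0911) = 1.00×10^6 W/m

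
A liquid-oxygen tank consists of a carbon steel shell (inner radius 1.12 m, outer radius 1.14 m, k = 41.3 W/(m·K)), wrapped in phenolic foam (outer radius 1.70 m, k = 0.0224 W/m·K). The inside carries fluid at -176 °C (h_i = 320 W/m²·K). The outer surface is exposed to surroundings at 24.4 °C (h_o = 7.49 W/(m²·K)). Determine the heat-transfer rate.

Series thermal resistances, inner to outer:
  R_conv,in = 1/(4πr²h) = 1/(4π·1.12²·320) = 1.982×10^-4 K/W
  R_carbon steel = (1/1.12 − 1/1.14)/(4πk) = 0.01566/(4π·41.3) = 3.018×10^-5 K/W
  R_phenolic foam = (1/1.14 − 1/1.70)/(4πk) = 0.2890/(4π·0.0224) = 1.027 K/W
  R_conv,out = 1/(4πr²h) = 1/(4π·1.70²·7.49) = 0.003676 K/W
ΣR = 1.982×10^-4 + 3.018×10^-5 + 1.027 + 0.003676 = 1.031 K/W
Q = ΔT/ΣR = (-176 °C − 24.4 °C)/1.031 = -194 W
(Negative Q ⇒ heat flows inward; heat gain = 194 W.)

Q = 194 W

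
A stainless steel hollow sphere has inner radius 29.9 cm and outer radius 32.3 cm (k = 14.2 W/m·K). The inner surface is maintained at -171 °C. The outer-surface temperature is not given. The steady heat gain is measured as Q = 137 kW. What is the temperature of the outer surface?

Series resistances:
  R_stainless steel = (1/0.299 − 1/0.323)/(4πk) = 0.2485/(4π·14.2) = 0.001393 K/W
ΣR = 0.001393 K/W
ΔT = Q·ΣR = 1.37×10^5 × 0.001393 = 190.8 K
Heat flows inward, so T_out = T_in + ΔT = -171 + 190.8 = 19.8 °C

T_out = 19.8 °C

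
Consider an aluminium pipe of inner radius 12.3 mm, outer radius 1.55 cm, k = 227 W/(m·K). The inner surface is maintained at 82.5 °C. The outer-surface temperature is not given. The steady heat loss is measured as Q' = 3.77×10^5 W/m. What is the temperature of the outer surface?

T_out = 21.4 °C

Sum the resistances:
  R'_aluminium = ln(0.0155/0.0123)/(2πk) = 0.2312/(2π·227) = 1.621×10^-4 m·K/W
ΣR = 1.621×10^-4 m·K/W
ΔT = Q'·ΣR = 3.77×10^5 × 1.621×10^-4 = 61.11 K
Heat flows outward, so T_out = T_in − ΔT = 82.5 − 61.11 = 21.4 °C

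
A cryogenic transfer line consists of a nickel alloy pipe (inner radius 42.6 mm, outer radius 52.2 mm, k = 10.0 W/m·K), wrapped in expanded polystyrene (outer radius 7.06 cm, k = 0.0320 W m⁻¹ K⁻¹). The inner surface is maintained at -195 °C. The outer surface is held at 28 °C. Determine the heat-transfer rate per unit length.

Q' = 148 W/m

Resistance network (inner→outer):
  R'_nickel alloy = ln(0.0522/0.0426)/(2πk) = 0.2032/(2π·10.0) = 0.003234 m·K/W
  R'_expanded polystyrene = ln(0.0706/0.0522)/(2πk) = 0.3019/(2π·0.0320) = 1.502 m·K/W
ΣR = 0.003234 + 1.502 = 1.505 m·K/W
Q' = ΔT/ΣR = (-195 °C − 28 °C)/1.505 = -148 W/m
(Negative Q' ⇒ heat flows inward; heat gain = 148 W/m.)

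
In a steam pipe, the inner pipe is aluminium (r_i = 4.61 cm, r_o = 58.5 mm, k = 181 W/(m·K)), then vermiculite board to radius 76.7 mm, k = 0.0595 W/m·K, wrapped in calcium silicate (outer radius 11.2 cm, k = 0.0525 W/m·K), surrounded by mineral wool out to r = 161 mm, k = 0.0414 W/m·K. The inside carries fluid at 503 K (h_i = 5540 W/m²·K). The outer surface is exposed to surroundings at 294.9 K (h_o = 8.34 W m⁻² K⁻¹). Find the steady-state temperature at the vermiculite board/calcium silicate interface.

T = 458 K

Treat each layer as a resistance in series:
  R'_conv,in = 1/(2πr h) = 1/(2π·0.0461·5540) = 6.232×10^-4 m·K/W
  R'_aluminium = ln(0.0585/0.0461)/(2πk) = 0.2382/(2π·181) = 2.095×10^-4 m·K/W
  R'_vermiculite board = ln(0.0767/0.0585)/(2πk) = 0.2709/(2π·0.0595) = 0.7246 m·K/W
  R'_calcium silicate = ln(0.112/0.0767)/(2πk) = 0.3786/(2π·0.0525) = 1.148 m·K/W
  R'_mineral wool = ln(0.161/0.112)/(2πk) = 0.3629/(2π·0.0414) = 1.395 m·K/W
  R'_conv,out = 1/(2πr h) = 1/(2π·0.161·8.34) = 0.1185 m·K/W
ΣR = 6.232×10^-4 + 2.095×10^-4 + 0.7246 + 1.148 + 1.395 + 0.1185 = 3.387 m·K/W
Q' = ΔT/ΣR = (503 K − 294.9 K)/3.387 = 61.44 W/m
From the inner boundary to the vermiculite board/calcium silicate interface, ΣR_partial = 0.7254 m·K/W.
T_interface = T_in − Q'·ΣR_partial = 503 K − (61.44)(0.7254) = 458 K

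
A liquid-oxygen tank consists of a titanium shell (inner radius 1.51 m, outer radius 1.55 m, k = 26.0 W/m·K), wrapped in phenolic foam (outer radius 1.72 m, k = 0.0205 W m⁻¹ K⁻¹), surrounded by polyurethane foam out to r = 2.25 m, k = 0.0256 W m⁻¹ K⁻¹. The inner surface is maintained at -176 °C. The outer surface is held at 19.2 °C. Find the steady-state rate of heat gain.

Resistance network (inner→outer):
  R_titanium = (1/1.51 − 1/1.55)/(4πk) = 0.01709/(4π·26.0) = 5.231×10^-5 K/W
  R_phenolic foam = (1/1.55 − 1/1.72)/(4πk) = 0.06377/(4π·0.0205) = 0.2475 K/W
  R_polyurethane foam = (1/1.72 − 1/2.25)/(4πk) = 0.1370/(4π·0.0256) = 0.4257 K/W
ΣR = 5.231×10^-5 + 0.2475 + 0.4257 = 0.6733 K/W
Q = ΔT/ΣR = (-176 °C − 19.2 °C)/0.6733 = -290 W
(Negative Q ⇒ heat flows inward; heat gain = 290 W.)

Q = 290 W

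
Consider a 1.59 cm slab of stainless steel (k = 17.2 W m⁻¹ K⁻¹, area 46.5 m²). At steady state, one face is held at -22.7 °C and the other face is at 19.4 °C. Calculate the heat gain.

Q = kA·ΔT/L = 17.2 × 46.5 × |-22.7 °C − 19.4 °C| / 0.0159 = 2.12×10^6 W

Q = 2120 kW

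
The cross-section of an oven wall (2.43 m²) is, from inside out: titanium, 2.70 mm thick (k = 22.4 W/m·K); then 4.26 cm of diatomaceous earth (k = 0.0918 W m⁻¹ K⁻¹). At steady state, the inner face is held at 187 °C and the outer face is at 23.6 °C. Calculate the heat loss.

Q = 855 W

Series thermal resistances, inner to outer:
  R_titanium = L/(kA) = 0.00270/(22.4·2.43) = 4.960×10^-5 K/W
  R_diatomaceous earth = L/(kA) = 0.0426/(0.0918·2.43) = 0.1910 K/W
ΣR = 4.960×10^-5 + 0.1910 = 0.1910 K/W
Q = ΔT/ΣR = (187 °C − 23.6 °C)/0.1910 = 855 W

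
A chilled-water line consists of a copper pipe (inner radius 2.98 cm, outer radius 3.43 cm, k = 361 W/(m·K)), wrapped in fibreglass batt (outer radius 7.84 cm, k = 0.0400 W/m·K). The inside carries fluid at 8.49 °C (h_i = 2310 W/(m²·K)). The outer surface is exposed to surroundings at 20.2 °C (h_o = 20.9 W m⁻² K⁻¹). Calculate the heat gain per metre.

Q' = 3.46 W/m

Resistance network (inner→outer):
  R'_conv,in = 1/(2πr h) = 1/(2π·0.0298·2310) = 0.002312 m·K/W
  R'_copper = ln(0.0343/0.0298)/(2πk) = 0.1406/(2π·361) = 6.200×10^-5 m·K/W
  R'_fibreglass batt = ln(0.0784/0.0343)/(2πk) = 0.8267/(2π·0.0400) = 3.289 m·K/W
  R'_conv,out = 1/(2πr h) = 1/(2π·0.0784·20.9) = 0.09713 m·K/W
ΣR = 0.002312 + 6.200×10^-5 + 3.289 + 0.09713 = 3.389 m·K/W
Q' = ΔT/ΣR = (8.49 °C − 20.2 °C)/3.389 = -3.46 W/m
(Negative Q' ⇒ heat flows inward; heat gain = 3.46 W/m.)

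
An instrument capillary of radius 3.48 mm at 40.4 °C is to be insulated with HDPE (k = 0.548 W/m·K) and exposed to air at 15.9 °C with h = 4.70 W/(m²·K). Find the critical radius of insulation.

For a cylinder, r_cr = k_ins/h = 0.548/4.70 = 0.117 m = 11.7 cm

r_cr = 11.7 cm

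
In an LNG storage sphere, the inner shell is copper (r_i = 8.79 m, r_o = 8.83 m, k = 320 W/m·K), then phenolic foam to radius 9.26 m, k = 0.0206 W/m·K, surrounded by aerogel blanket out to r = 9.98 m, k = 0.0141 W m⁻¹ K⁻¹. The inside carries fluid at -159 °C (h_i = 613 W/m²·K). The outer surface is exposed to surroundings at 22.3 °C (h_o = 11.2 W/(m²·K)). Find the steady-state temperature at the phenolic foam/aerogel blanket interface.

Treat each layer as a resistance in series:
  R_conv,in = 1/(4πr²h) = 1/(4π·8.79²·613) = 1.680×10^-6 K/W
  R_copper = (1/8.79 − 1/8.83)/(4πk) = 5.154×10^-4/(4π·320) = 1.282×10^-7 K/W
  R_phenolic foam = (1/8.83 − 1/9.26)/(4πk) = 0.005259/(4π·0.0206) = 0.02032 K/W
  R_aerogel blanket = (1/9.26 − 1/9.98)/(4πk) = 0.007791/(4π·0.0141) = 0.04397 K/W
  R_conv,out = 1/(4πr²h) = 1/(4π·9.98²·11.2) = 7.134×10^-5 K/W
ΣR = 1.680×10^-6 + 1.282×10^-7 + 0.02032 + 0.04397 + 7.134×10^-5 = 0.06436 K/W
Q = ΔT/ΣR = (-159 °C − 22.3 °C)/0.06436 = -2817 W
From the inner boundary to the phenolic foam/aerogel blanket interface, ΣR_partial = 0.02032 K/W.
T_interface = T_in − Q·ΣR_partial = -159 °C − (-2817)(0.02032) = -102 °C

T = -102 °C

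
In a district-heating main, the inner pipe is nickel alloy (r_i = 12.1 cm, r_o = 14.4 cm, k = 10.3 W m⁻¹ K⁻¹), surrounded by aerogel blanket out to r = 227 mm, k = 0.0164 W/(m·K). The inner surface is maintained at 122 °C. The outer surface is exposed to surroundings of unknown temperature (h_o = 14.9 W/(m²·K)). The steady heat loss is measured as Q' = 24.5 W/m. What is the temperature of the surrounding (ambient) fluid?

Sum the resistances:
  R'_nickel alloy = ln(0.144/0.121)/(2πk) = 0.1740/(2π·10.3) = 0.002689 m·K/W
  R'_aerogel blanket = ln(0.227/0.144)/(2πk) = 0.4551/(2π·0.0164) = 4.417 m·K/W
  R'_conv,out = 1/(2πr h) = 1/(2π·0.227·14.9) = 0.04706 m·K/W
ΣR = 4.467 m·K/W
ΔT = Q'·ΣR = 24.5 × 4.467 = 109.4 K
Heat flows outward, so T_out = T_in − ΔT = 122 − 109.4 = 12.6 °C

T_out = 12.6 °C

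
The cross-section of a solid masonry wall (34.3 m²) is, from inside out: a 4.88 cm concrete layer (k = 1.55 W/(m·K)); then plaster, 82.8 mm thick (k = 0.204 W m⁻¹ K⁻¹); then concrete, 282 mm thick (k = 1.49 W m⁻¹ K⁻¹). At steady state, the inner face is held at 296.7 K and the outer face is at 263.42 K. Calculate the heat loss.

Q = 1820 W

Series thermal resistances, inner to outer:
  R_concrete = L/(kA) = 0.0488/(1.55·34.3) = 9.179×10^-4 K/W
  R_plaster = L/(kA) = 0.0828/(0.204·34.3) = 0.01183 K/W
  R_concrete = L/(kA) = 0.282/(1.49·34.3) = 0.005518 K/W
ΣR = 9.179×10^-4 + 0.01183 + 0.005518 = 0.01827 K/W
Q = ΔT/ΣR = (296.7 K − 263.42 K)/0.01827 = 1820 W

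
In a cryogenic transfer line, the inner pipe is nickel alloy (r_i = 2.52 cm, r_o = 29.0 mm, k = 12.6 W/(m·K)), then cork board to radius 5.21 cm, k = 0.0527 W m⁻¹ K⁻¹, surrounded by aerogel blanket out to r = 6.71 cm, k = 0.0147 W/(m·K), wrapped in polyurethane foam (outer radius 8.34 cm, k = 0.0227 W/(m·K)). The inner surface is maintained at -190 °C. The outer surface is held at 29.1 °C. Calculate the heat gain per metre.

Resistance network (inner→outer):
  R'_nickel alloy = ln(0.0290/0.0252)/(2πk) = 0.1405/(2π·12.6) = 0.001774 m·K/W
  R'_cork board = ln(0.0521/0.0290)/(2πk) = 0.5859/(2π·0.0527) = 1.769 m·K/W
  R'_aerogel blanket = ln(0.0671/0.0521)/(2πk) = 0.2530/(2π·0.0147) = 2.739 m·K/W
  R'_polyurethane foam = ln(0.0834/0.0671)/(2πk) = 0.2175/(2π·0.0227) = 1.525 m·K/W
ΣR = 0.001774 + 1.769 + 2.739 + 1.525 = 6.035 m·K/W
Q' = ΔT/ΣR = (-190 °C − 29.1 °C)/6.035 = -36.3 W/m
(Negative Q' ⇒ heat flows inward; heat gain = 36.3 W/m.)

Q' = 36.3 W/m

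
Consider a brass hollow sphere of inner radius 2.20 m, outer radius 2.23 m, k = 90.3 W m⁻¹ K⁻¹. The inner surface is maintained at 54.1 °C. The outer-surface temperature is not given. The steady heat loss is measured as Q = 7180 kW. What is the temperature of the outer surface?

Sum the resistances:
  R_brass = (1/2.20 − 1/2.23)/(4πk) = 0.006115/(4π·90.3) = 5.389×10^-6 K/W
ΣR = 5.389×10^-6 K/W
ΔT = Q·ΣR = 7.18×10^6 × 5.389×10^-6 = 38.69 K
Heat flows outward, so T_out = T_in − ΔT = 54.1 − 38.69 = 15.4 °C

T_out = 15.4 °C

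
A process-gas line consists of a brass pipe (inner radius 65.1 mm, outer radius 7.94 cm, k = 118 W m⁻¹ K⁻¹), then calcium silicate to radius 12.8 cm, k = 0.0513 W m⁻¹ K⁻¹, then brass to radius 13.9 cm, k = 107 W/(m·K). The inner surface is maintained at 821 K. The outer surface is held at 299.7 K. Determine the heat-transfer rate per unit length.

Q' = 352 W/m

Resistance network (inner→outer):
  R'_brass = ln(0.0794/0.0651)/(2πk) = 0.1986/(2π·118) = 2.678×10^-4 m·K/W
  R'_calcium silicate = ln(0.128/0.0794)/(2πk) = 0.4775/(2π·0.0513) = 1.482 m·K/W
  R'_brass = ln(0.139/0.128)/(2πk) = 0.08244/(2π·107) = 1.226×10^-4 m·K/W
ΣR = 2.678×10^-4 + 1.482 + 1.226×10^-4 = 1.482 m·K/W
Q' = ΔT/ΣR = (821 K − 299.7 K)/1.482 = 352 W/m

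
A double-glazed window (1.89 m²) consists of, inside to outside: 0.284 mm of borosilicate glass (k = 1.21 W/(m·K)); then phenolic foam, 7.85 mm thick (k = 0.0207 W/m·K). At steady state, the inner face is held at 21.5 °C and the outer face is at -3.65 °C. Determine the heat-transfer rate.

Treat each layer as a resistance in series:
  R_borosilicate glass = L/(kA) = 2.84×10^-4/(1.21·1.89) = 1.242×10^-4 K/W
  R_phenolic foam = L/(kA) = 0.00785/(0.0207·1.89) = 0.2006 K/W
ΣR = 1.242×10^-4 + 0.2006 = 0.2007 K/W
Q = ΔT/ΣR = (21.5 °C − -3.65 °C)/0.2007 = 125 W

Q = 125 W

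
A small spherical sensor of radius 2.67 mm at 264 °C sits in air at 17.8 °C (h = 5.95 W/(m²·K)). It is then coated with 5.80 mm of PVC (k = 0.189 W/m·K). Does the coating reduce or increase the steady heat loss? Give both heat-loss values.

Critical radius for a sphere: r_cr = 2k/h = 0.0635 m = 6.35 cm.
Outer radius after coating: r₂ = 0.00267 + 0.00580 = 0.00847 m.
Since r₁ < r_cr and r₂ ≤ r_cr, the coating moves toward the maximum at r_cr — heat loss rises.
Bare: R = 1/(4πr₁²h) = 1876 K/W; Q = 246.2/1876 = 0.131 W.
Coated: R = R_cond + R_conv = 294.4 K/W; Q = 246.2/294.4 = 0.836 W.

increases: 0.131 → 0.836 W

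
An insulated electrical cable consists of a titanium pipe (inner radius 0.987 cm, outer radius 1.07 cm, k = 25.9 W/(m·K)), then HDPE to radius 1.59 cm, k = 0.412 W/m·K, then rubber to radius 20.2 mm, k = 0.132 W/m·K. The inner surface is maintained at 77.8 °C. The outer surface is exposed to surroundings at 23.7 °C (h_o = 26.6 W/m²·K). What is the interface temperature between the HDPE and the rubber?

T = 66.6 °C

Resistance network (inner→outer):
  R'_titanium = ln(0.0107/0.00987)/(2πk) = 0.08074/(2π·25.9) = 4.962×10^-4 m·K/W
  R'_HDPE = ln(0.0159/0.0107)/(2πk) = 0.3961/(2π·0.412) = 0.1530 m·K/W
  R'_rubber = ln(0.0202/0.0159)/(2πk) = 0.2394/(2π·0.132) = 0.2886 m·K/W
  R'_conv,out = 1/(2πr h) = 1/(2π·0.0202·26.6) = 0.2962 m·K/W
ΣR = 4.962×10^-4 + 0.1530 + 0.2886 + 0.2962 = 0.7383 m·K/W
Q' = ΔT/ΣR = (77.8 °C − 23.7 °C)/0.7383 = 73.28 W/m
From the inner boundary to the HDPE/rubber interface, ΣR_partial = 0.1535 m·K/W.
T_interface = T_in − Q'·ΣR_partial = 77.8 °C − (73.28)(0.1535) = 66.6 °C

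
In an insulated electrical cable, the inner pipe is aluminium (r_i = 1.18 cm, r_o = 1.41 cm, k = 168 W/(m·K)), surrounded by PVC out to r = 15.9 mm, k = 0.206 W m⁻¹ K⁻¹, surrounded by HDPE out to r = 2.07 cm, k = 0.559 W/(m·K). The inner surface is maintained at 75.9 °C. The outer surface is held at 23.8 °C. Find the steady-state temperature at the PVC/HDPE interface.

T = 47.1 °C

Series thermal resistances, inner to outer:
  R'_aluminium = ln(0.0141/0.0118)/(2πk) = 0.1781/(2π·168) = 1.687×10^-4 m·K/W
  R'_PVC = ln(0.0159/0.0141)/(2πk) = 0.1201/(2π·0.206) = 0.09282 m·K/W
  R'_HDPE = ln(0.0207/0.0159)/(2πk) = 0.2638/(2π·0.559) = 0.07511 m·K/W
ΣR = 1.687×10^-4 + 0.09282 + 0.07511 = 0.1681 m·K/W
Q' = ΔT/ΣR = (75.9 °C − 23.8 °C)/0.1681 = 309.9 W/m
From the inner boundary to the PVC/HDPE interface, ΣR_partial = 0.09299 m·K/W.
T_interface = T_in − Q'·ΣR_partial = 75.9 °C − (309.9)(0.09299) = 47.1 °C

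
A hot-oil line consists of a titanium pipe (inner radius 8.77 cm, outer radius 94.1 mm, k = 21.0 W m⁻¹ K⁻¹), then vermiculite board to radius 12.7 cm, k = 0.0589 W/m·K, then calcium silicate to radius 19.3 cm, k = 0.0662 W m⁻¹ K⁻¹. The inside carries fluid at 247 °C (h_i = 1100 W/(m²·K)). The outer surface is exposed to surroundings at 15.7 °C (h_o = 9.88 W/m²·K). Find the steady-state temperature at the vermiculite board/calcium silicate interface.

T = 148 °C

Treat each layer as a resistance in series:
  R'_conv,in = 1/(2πr h) = 1/(2π·0.0877·1100) = 0.001650 m·K/W
  R'_titanium = ln(0.0941/0.0877)/(2πk) = 0.07044/(2π·21.0) = 5.338×10^-4 m·K/W
  R'_vermiculite board = ln(0.127/0.0941)/(2πk) = 0.2998/(2π·0.0589) = 0.8102 m·K/W
  R'_calcium silicate = ln(0.193/0.127)/(2πk) = 0.4185/(2π·0.0662) = 1.006 m·K/W
  R'_conv,out = 1/(2πr h) = 1/(2π·0.193·9.88) = 0.08347 m·K/W
ΣR = 0.001650 + 5.338×10^-4 + 0.8102 + 1.006 + 0.08347 = 1.902 m·K/W
Q' = ΔT/ΣR = (247 °C − 15.7 °C)/1.902 = 121.6 W/m
From the inner boundary to the vermiculite board/calcium silicate interface, ΣR_partial = 0.8124 m·K/W.
T_interface = T_in − Q'·ΣR_partial = 247 °C − (121.6)(0.8124) = 148 °C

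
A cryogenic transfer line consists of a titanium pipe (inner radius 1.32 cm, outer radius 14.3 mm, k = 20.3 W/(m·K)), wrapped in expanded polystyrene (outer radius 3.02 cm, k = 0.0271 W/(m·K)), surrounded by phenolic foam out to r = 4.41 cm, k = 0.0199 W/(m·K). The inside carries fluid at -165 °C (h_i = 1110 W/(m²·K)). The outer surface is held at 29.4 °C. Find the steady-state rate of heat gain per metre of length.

Series thermal resistances, inner to outer:
  R'_conv,in = 1/(2πr h) = 1/(2π·0.0132·1110) = 0.01086 m·K/W
  R'_titanium = ln(0.0143/0.0132)/(2πk) = 0.08004/(2π·20.3) = 6.275×10^-4 m·K/W
  R'_expanded polystyrene = ln(0.0302/0.0143)/(2πk) = 0.7476/(2π·0.0271) = 4.390 m·K/W
  R'_phenolic foam = ln(0.0441/0.0302)/(2πk) = 0.3786/(2π·0.0199) = 3.028 m·K/W
ΣR = 0.01086 + 6.275×10^-4 + 4.390 + 3.028 = 7.429 m·K/W
Q' = ΔT/ΣR = (-165 °C − 29.4 °C)/7.429 = -26.2 W/m
(Negative Q' ⇒ heat flows inward; heat gain = 26.2 W/m.)

Q' = 26.2 W/m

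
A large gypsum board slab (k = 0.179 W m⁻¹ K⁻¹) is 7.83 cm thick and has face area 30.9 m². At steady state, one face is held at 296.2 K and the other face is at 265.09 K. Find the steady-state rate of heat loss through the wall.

Q = 2.20 kW

Q = kA·ΔT/L = 0.179 × 30.9 × |296.2 K − 265.09 K| / 0.0783 = 2200 W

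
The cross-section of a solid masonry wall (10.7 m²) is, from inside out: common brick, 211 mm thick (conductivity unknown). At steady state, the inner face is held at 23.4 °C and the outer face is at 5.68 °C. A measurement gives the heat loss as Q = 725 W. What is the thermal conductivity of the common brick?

ΣR = ΔT/Q = |23.4 − 5.68|/725 = 0.02444 K/W
L/(kA) = 0.02444 ⇒ k = 0.211/(0.02444·10.7) = 0.807 W/m·K

k = 0.807 W/m·K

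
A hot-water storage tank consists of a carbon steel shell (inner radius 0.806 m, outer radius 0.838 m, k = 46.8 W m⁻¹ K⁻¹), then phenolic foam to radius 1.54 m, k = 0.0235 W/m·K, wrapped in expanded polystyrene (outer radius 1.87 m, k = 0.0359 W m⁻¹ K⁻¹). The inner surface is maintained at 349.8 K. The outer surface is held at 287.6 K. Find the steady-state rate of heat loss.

Q = 29.7 W

Series thermal resistances, inner to outer:
  R_carbon steel = (1/0.806 − 1/0.838)/(4πk) = 0.04738/(4π·46.8) = 8.056×10^-5 K/W
  R_phenolic foam = (1/0.838 − 1/1.54)/(4πk) = 0.5440/(4π·0.0235) = 1.842 K/W
  R_expanded polystyrene = (1/1.54 − 1/1.87)/(4πk) = 0.1146/(4π·0.0359) = 0.2540 K/W
ΣR = 8.056×10^-5 + 1.842 + 0.2540 = 2.096 K/W
Q = ΔT/ΣR = (349.8 K − 287.6 K)/2.096 = 29.7 W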